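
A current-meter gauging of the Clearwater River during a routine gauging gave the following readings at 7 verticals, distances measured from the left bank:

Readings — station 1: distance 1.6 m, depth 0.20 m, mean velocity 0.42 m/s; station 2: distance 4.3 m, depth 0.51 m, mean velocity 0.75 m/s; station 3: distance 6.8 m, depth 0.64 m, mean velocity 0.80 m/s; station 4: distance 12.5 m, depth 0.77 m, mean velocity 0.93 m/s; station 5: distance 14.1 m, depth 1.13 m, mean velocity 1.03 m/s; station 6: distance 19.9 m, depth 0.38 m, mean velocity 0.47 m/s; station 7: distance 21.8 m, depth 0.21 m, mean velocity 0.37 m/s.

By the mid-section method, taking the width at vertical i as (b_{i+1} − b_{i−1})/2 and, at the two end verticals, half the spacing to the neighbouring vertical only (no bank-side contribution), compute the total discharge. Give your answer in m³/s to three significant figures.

w_1 = (4.3 − 1.6)/2 = 1.35 m; q_1 = 0.42 × 0.20 × 1.35 = 0.1134 m³/s
w_2 = (6.8 − 1.6)/2 = 2.6 m; q_2 = 0.75 × 0.51 × 2.6 = 0.9945 m³/s
w_3 = (12.5 − 4.3)/2 = 4.1 m; q_3 = 0.80 × 0.64 × 4.1 = 2.099 m³/s
w_4 = (14.1 − 6.8)/2 = 3.65 m; q_4 = 0.93 × 0.77 × 3.65 = 2.614 m³/s
w_5 = (19.9 − 12.5)/2 = 3.7 m; q_5 = 1.03 × 1.13 × 3.7 = 4.306 m³/s
w_6 = (21.8 − 14.1)/2 = 3.85 m; q_6 = 0.47 × 0.38 × 3.85 = 0.6876 m³/s
w_7 = (21.8 − 19.9)/2 = 0.95 m; q_7 = 0.37 × 0.21 × 0.95 = 0.07382 m³/s
Q = Σ qᵢ = 10.89 m³/s

10.9 m³/s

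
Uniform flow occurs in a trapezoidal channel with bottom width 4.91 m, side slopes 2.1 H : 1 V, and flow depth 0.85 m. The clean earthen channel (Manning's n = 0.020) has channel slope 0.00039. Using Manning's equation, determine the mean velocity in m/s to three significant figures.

A = (b + z·y)·y = (4.91 + 2.1×0.85)×0.85 = 5.691 m²
P = b + 2y√(1+z²) = 4.91 + 2×0.85×√(1+2.1²) = 8.864 m
R = A/P = 5.691/8.864 = 0.6420 m
Q = (1/n)·A·R^(2/3)·S^(1/2) = (1/0.020) × 5.691 × 0.6420^(2/3) × 0.00039^(1/2) = 4.182 m³/s
V = Q/A = 4.182/5.691 = 0.7348 m/s

0.735 m/s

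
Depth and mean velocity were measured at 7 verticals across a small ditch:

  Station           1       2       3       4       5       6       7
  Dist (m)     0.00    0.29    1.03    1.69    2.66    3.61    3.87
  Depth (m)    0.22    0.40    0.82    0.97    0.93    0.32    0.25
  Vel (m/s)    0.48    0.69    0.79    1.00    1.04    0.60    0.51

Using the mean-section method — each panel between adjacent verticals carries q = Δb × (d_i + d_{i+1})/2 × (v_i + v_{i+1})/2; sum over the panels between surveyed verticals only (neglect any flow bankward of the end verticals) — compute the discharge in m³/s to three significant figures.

2.38 m³/s

Panel 1-2: Δb = 0.29 m, d̄ = (0.22+0.40)/2 = 0.31, v̄ = (0.48+0.69)/2 = 0.585 → q = 0.29×0.31×0.585 = 0.05259 m³/s
Panel 2-3: Δb = 0.74 m, d̄ = (0.40+0.82)/2 = 0.61, v̄ = (0.69+0.79)/2 = 0.74 → q = 0.74×0.61×0.74 = 0.3340 m³/s
Panel 3-4: Δb = 0.66 m, d̄ = (0.82+0.97)/2 = 0.895, v̄ = (0.79+1.00)/2 = 0.895 → q = 0.66×0.895×0.895 = 0.5287 m³/s
Panel 4-5: Δb = 0.97 m, d̄ = (0.97+0.93)/2 = 0.95, v̄ = (1.00+1.04)/2 = 1.02 → q = 0.97×0.95×1.02 = 0.9399 m³/s
Panel 5-6: Δb = 0.95 m, d̄ = (0.93+0.32)/2 = 0.625, v̄ = (1.04+0.60)/2 = 0.82 → q = 0.95×0.625×0.82 = 0.4869 m³/s
Panel 6-7: Δb = 0.26 m, d̄ = (0.32+0.25)/2 = 0.285, v̄ = (0.60+0.51)/2 = 0.555 → q = 0.26×0.285×0.555 = 0.04113 m³/s
Q = Σ q = 2.383 m³/s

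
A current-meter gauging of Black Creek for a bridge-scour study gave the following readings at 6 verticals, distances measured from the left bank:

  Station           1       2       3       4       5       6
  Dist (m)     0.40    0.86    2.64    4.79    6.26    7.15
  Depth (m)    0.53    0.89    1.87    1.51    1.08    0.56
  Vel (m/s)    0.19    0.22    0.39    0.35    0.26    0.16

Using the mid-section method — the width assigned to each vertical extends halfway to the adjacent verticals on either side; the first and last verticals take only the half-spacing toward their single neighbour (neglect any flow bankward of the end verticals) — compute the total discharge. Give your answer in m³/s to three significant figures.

3.00 m³/s

w_1 = (0.86 − 0.40)/2 = 0.23 m; q_1 = 0.19 × 0.53 × 0.23 = 0.02316 m³/s
w_2 = (2.64 − 0.40)/2 = 1.12 m; q_2 = 0.22 × 0.89 × 1.12 = 0.2193 m³/s
w_3 = (4.79 − 0.86)/2 = 1.965 m; q_3 = 0.39 × 1.87 × 1.965 = 1.433 m³/s
w_4 = (6.26 − 2.64)/2 = 1.81 m; q_4 = 0.35 × 1.51 × 1.81 = 0.9566 m³/s
w_5 = (7.15 − 4.79)/2 = 1.18 m; q_5 = 0.26 × 1.08 × 1.18 = 0.3313 m³/s
w_6 = (7.15 − 6.26)/2 = 0.445 m; q_6 = 0.16 × 0.56 × 0.445 = 0.03987 m³/s
Q = Σ qᵢ = 3.003 m³/s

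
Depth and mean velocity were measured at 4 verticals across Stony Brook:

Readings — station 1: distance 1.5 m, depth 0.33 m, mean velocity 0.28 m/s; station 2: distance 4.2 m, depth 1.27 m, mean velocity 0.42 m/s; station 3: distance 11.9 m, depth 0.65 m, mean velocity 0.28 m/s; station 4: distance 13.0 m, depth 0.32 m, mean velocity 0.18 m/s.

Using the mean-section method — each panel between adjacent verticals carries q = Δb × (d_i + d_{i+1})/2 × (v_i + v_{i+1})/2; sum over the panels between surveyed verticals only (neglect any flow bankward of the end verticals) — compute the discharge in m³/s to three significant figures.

Panel 1-2: Δb = 2.7 m, d̄ = (0.33+1.27)/2 = 0.8, v̄ = (0.28+0.42)/2 = 0.35 → q = 2.7×0.8×0.35 = 0.7560 m³/s
Panel 2-3: Δb = 7.7 m, d̄ = (1.27+0.65)/2 = 0.96, v̄ = (0.42+0.28)/2 = 0.35 → q = 7.7×0.96×0.35 = 2.587 m³/s
Panel 3-4: Δb = 1.1 m, d̄ = (0.65+0.32)/2 = 0.485, v̄ = (0.28+0.18)/2 = 0.23 → q = 1.1×0.485×0.23 = 0.1227 m³/s
Q = Σ q = 3.466 m³/s

3.47 m³/s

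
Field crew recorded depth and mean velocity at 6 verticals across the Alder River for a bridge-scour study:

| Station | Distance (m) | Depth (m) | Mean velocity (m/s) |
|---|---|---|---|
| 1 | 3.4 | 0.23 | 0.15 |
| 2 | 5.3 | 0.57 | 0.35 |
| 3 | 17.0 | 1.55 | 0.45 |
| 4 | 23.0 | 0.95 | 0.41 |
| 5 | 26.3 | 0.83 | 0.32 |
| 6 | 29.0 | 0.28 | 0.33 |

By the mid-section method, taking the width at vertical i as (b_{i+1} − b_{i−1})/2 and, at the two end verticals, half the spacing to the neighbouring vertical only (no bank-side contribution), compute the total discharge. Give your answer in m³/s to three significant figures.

10.3 m³/s

w_1 = (5.3 − 3.4)/2 = 0.95 m; q_1 = 0.15 × 0.23 × 0.95 = 0.03278 m³/s
w_2 = (17.0 − 3.4)/2 = 6.8 m; q_2 = 0.35 × 0.57 × 6.8 = 1.357 m³/s
w_3 = (23.0 − 5.3)/2 = 8.85 m; q_3 = 0.45 × 1.55 × 8.85 = 6.173 m³/s
w_4 = (26.3 − 17.0)/2 = 4.65 m; q_4 = 0.41 × 0.95 × 4.65 = 1.811 m³/s
w_5 = (29.0 − 23.0)/2 = 3 m; q_5 = 0.32 × 0.83 × 3 = 0.7968 m³/s
w_6 = (29.0 − 26.3)/2 = 1.35 m; q_6 = 0.33 × 0.28 × 1.35 = 0.1247 m³/s
Q = Σ qᵢ = 10.29 m³/s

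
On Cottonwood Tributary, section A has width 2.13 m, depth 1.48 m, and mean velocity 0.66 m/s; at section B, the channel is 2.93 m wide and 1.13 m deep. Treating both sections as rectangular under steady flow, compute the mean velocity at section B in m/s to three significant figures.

0.628 m/s

Q = A₁V₁ = (2.13×1.48) × 0.66 = 2.081 m³/s
A₂ = 2.93 × 1.13 = 3.311 m²
V₂ = Q/A₂ = 2.081/3.311 = 0.6284 m/s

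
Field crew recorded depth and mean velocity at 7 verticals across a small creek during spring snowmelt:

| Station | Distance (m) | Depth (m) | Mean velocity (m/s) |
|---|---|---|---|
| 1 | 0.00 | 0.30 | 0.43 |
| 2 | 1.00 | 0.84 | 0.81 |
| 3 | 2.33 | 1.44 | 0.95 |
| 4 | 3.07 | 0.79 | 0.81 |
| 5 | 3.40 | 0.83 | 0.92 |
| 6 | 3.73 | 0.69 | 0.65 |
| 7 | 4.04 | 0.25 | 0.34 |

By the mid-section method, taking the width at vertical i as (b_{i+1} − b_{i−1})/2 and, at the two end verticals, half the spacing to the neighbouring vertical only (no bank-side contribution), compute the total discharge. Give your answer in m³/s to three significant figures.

3.02 m³/s

w_1 = (1.00 − 0.00)/2 = 0.5 m; q_1 = 0.43 × 0.30 × 0.5 = 0.06450 m³/s
w_2 = (2.33 − 0.00)/2 = 1.165 m; q_2 = 0.81 × 0.84 × 1.165 = 0.7927 m³/s
w_3 = (3.07 − 1.00)/2 = 1.035 m; q_3 = 0.95 × 1.44 × 1.035 = 1.416 m³/s
w_4 = (3.40 − 2.33)/2 = 0.535 m; q_4 = 0.81 × 0.79 × 0.535 = 0.3423 m³/s
w_5 = (3.73 − 3.07)/2 = 0.33 m; q_5 = 0.92 × 0.83 × 0.33 = 0.2520 m³/s
w_6 = (4.04 − 3.40)/2 = 0.32 m; q_6 = 0.65 × 0.69 × 0.32 = 0.1435 m³/s
w_7 = (4.04 − 3.73)/2 = 0.155 m; q_7 = 0.34 × 0.25 × 0.155 = 0.01318 m³/s
Q = Σ qᵢ = 3.024 m³/s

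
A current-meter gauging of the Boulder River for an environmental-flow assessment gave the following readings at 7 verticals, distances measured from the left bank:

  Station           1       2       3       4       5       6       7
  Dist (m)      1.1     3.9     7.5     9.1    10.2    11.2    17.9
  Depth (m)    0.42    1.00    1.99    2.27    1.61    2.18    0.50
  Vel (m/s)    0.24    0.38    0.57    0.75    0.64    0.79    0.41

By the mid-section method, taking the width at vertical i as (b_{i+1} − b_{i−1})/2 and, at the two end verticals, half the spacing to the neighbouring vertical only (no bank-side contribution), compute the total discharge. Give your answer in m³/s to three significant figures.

15.0 m³/s

w_1 = (3.9 − 1.1)/2 = 1.4 m; q_1 = 0.24 × 0.42 × 1.4 = 0.1411 m³/s
w_2 = (7.5 − 1.1)/2 = 3.2 m; q_2 = 0.38 × 1.00 × 3.2 = 1.216 m³/s
w_3 = (9.1 − 3.9)/2 = 2.6 m; q_3 = 0.57 × 1.99 × 2.6 = 2.949 m³/s
w_4 = (10.2 − 7.5)/2 = 1.35 m; q_4 = 0.75 × 2.27 × 1.35 = 2.298 m³/s
w_5 = (11.2 − 9.1)/2 = 1.05 m; q_5 = 0.64 × 1.61 × 1.05 = 1.082 m³/s
w_6 = (17.9 − 10.2)/2 = 3.85 m; q_6 = 0.79 × 2.18 × 3.85 = 6.630 m³/s
w_7 = (17.9 − 11.2)/2 = 3.35 m; q_7 = 0.41 × 0.50 × 3.35 = 0.6868 m³/s
Q = Σ qᵢ = 15.00 m³/s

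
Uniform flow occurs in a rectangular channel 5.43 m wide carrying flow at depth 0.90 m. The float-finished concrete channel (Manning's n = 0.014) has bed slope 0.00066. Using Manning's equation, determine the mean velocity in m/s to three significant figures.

1.41 m/s

A = b·y = 5.43 × 0.90 = 4.887 m²
P = b + 2y = 5.43 + 2×0.90 = 7.230 m
R = A/P = 4.887/7.230 = 0.6759 m
Q = (1/n)·A·R^(2/3)·S^(1/2) = (1/0.014) × 4.887 × 0.6759^(2/3) × 0.00066^(1/2) = 6.907 m³/s
V = Q/A = 6.907/4.887 = 1.413 m/s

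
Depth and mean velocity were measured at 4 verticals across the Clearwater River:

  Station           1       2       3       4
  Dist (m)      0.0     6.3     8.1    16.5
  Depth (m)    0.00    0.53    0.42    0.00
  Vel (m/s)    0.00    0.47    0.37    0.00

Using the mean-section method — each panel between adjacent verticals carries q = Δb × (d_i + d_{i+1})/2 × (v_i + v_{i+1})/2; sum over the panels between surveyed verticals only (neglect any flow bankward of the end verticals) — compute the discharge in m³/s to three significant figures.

1.08 m³/s

Panel 1-2: Δb = 6.3 m, d̄ = (0.00+0.53)/2 = 0.265, v̄ = (0.00+0.47)/2 = 0.235 → q = 6.3×0.265×0.235 = 0.3923 m³/s
Panel 2-3: Δb = 1.8 m, d̄ = (0.53+0.42)/2 = 0.475, v̄ = (0.47+0.37)/2 = 0.42 → q = 1.8×0.475×0.42 = 0.3591 m³/s
Panel 3-4: Δb = 8.4 m, d̄ = (0.42+0.00)/2 = 0.21, v̄ = (0.37+0.00)/2 = 0.185 → q = 8.4×0.21×0.185 = 0.3263 m³/s
Q = Σ q = 1.078 m³/s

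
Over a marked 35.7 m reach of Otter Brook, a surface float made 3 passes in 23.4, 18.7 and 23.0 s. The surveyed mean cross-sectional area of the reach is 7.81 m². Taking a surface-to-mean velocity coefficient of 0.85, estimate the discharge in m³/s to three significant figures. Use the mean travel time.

10.9 m³/s

t̄ = (23.4 + 18.7 + 23.0) / 3 = 21.7 s
v_surface = L / t̄ = 35.7 / 21.7 = 1.645 m/s
v_mean = 0.85 × 1.645 = 1.398 m/s
Q = A × v_mean = 7.81 × 1.398 = 10.92 m³/s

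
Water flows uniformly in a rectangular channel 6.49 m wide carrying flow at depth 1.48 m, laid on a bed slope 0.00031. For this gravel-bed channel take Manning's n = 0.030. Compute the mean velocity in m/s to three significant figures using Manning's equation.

A = b·y = 6.49 × 1.48 = 9.605 m²
P = b + 2y = 6.49 + 2×1.48 = 9.450 m
R = A/P = 9.605/9.450 = 1.016 m
Q = (1/n)·A·R^(2/3)·S^(1/2) = (1/0.030) × 9.605 × 1.016^(2/3) × 0.00031^(1/2) = 5.699 m³/s
V = Q/A = 5.699/9.605 = 0.5933 m/s

0.593 m/s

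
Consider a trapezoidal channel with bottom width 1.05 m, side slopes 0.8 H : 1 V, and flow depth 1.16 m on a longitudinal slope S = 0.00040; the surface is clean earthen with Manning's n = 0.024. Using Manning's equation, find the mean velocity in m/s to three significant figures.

0.573 m/s

A = (b + z·y)·y = (1.05 + 0.8×1.16)×1.16 = 2.294 m²
P = b + 2y√(1+z²) = 1.05 + 2×1.16×√(1+0.8²) = 4.021 m
R = A/P = 2.294/4.021 = 0.5706 m
Q = (1/n)·A·R^(2/3)·S^(1/2) = (1/0.024) × 2.294 × 0.5706^(2/3) × 0.00040^(1/2) = 1.315 m³/s
V = Q/A = 1.315/2.294 = 0.5733 m/s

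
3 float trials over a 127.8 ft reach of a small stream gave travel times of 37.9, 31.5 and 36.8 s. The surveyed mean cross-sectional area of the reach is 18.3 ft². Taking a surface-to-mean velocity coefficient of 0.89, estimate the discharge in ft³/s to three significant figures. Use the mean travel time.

58.8 ft³/s

t̄ = (37.9 + 31.5 + 36.8) / 3 = 35.4 s
v_surface = L / t̄ = 127.8 / 35.4 = 3.610 ft/s
v_mean = 0.89 × 3.610 = 3.213 ft/s
Q = A × v_mean = 18.3 × 3.213 = 58.80 ft³/s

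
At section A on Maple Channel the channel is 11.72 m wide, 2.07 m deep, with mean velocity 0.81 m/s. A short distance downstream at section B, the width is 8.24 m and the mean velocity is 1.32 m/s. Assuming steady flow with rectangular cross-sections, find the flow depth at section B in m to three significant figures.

1.81 m

Q = A₁V₁ = (11.72×2.07) × 0.81 = 19.65 m³/s
d₂ = Q/(b₂ V₂) = 19.65/(8.24×1.32) = 1.807 m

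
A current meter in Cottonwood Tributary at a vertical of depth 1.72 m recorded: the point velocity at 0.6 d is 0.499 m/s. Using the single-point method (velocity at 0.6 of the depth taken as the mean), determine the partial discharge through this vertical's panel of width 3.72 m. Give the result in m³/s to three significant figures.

v̄ = v₀.₆ = 0.499 m/s
q = v̄ × d × w = 0.4990 × 1.72 × 3.72 = 3.193 m³/s

3.19 m³/s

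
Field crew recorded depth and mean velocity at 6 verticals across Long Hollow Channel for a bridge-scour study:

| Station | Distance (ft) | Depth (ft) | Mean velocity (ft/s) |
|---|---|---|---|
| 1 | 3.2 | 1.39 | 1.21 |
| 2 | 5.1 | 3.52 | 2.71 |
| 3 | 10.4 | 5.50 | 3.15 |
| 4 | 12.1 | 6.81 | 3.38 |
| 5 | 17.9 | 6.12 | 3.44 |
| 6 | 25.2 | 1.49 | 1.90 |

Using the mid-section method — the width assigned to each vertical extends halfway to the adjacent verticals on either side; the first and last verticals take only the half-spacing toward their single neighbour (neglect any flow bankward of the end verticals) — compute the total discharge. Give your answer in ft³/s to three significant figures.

331 ft³/s

w_1 = (5.1 − 3.2)/2 = 0.95 ft; q_1 = 1.21 × 1.39 × 0.95 = 1.598 ft³/s
w_2 = (10.4 − 3.2)/2 = 3.6 ft; q_2 = 2.71 × 3.52 × 3.6 = 34.34 ft³/s
w_3 = (12.1 − 5.1)/2 = 3.5 ft; q_3 = 3.15 × 5.50 × 3.5 = 60.64 ft³/s
w_4 = (17.9 − 10.4)/2 = 3.75 ft; q_4 = 3.38 × 6.81 × 3.75 = 86.32 ft³/s
w_5 = (25.2 − 12.1)/2 = 6.55 ft; q_5 = 3.44 × 6.12 × 6.55 = 137.9 ft³/s
w_6 = (25.2 − 17.9)/2 = 3.65 ft; q_6 = 1.90 × 1.49 × 3.65 = 10.33 ft³/s
Q = Σ qᵢ = 331.1 ft³/s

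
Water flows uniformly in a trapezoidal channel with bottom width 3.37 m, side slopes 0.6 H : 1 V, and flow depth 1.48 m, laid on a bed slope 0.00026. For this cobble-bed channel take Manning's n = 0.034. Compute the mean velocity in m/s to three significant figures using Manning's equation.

0.450 m/s

A = (b + z·y)·y = (3.37 + 0.6×1.48)×1.48 = 6.302 m²
P = b + 2y√(1+z²) = 3.37 + 2×1.48×√(1+0.6²) = 6.822 m
R = A/P = 6.302/6.822 = 0.9238 m
Q = (1/n)·A·R^(2/3)·S^(1/2) = (1/0.034) × 6.302 × 0.9238^(2/3) × 0.00026^(1/2) = 2.835 m³/s
V = Q/A = 2.835/6.302 = 0.4498 m/s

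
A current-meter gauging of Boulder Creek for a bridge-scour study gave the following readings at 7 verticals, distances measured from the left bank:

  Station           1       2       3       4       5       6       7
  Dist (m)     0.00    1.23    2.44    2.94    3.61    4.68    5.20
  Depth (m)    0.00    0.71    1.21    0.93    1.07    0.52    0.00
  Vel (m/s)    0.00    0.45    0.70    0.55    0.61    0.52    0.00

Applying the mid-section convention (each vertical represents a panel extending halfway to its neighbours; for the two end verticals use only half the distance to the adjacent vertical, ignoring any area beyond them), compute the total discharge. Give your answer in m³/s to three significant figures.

2.20 m³/s

w_2 = (2.44 − 0.00)/2 = 1.22 m; q_2 = 0.45 × 0.71 × 1.22 = 0.3898 m³/s
w_3 = (2.94 − 1.23)/2 = 0.855 m; q_3 = 0.70 × 1.21 × 0.855 = 0.7242 m³/s
w_4 = (3.61 − 2.44)/2 = 0.585 m; q_4 = 0.55 × 0.93 × 0.585 = 0.2992 m³/s
w_5 = (4.68 − 2.94)/2 = 0.87 m; q_5 = 0.61 × 1.07 × 0.87 = 0.5678 m³/s
w_6 = (5.20 − 3.61)/2 = 0.795 m; q_6 = 0.52 × 0.52 × 0.795 = 0.2150 m³/s
Stations 1, 7 contribute zero (depth or velocity is 0).
Q = Σ qᵢ = 2.196 m³/s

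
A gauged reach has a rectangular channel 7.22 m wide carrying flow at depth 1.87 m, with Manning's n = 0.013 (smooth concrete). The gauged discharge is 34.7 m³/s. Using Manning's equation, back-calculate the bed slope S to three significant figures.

0.000845

A = b·y = 7.22 × 1.87 = 13.50 m²
P = b + 2y = 7.22 + 2×1.87 = 10.96 m
R = A/P = 13.50/10.96 = 1.232 m
S = (Q·n / (1·A·R^(2/3)))² = (34.7×0.013 / (1×13.50×1.149))² = 0.0008453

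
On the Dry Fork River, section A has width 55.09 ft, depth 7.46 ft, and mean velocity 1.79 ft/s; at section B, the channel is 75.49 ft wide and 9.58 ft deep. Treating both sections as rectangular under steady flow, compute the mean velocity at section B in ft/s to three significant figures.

Q = A₁V₁ = (55.09×7.46) × 1.79 = 735.6 ft³/s
A₂ = 75.49 × 9.58 = 723.2 ft²
V₂ = Q/A₂ = 735.6/723.2 = 1.017 ft/s

1.02 ft/s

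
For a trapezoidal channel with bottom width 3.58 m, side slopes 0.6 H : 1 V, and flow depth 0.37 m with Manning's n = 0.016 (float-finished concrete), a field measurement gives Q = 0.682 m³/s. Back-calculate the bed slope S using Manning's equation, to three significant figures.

A = (b + z·y)·y = (3.58 + 0.6×0.37)×0.37 = 1.407 m²
P = b + 2y√(1+z²) = 3.58 + 2×0.37×√(1+0.6²) = 4.443 m
R = A/P = 1.407/4.443 = 0.3166 m
S = (Q·n / (1·A·R^(2/3)))² = (0.682×0.016 / (1×1.407×0.4645))² = 0.0002788

0.000279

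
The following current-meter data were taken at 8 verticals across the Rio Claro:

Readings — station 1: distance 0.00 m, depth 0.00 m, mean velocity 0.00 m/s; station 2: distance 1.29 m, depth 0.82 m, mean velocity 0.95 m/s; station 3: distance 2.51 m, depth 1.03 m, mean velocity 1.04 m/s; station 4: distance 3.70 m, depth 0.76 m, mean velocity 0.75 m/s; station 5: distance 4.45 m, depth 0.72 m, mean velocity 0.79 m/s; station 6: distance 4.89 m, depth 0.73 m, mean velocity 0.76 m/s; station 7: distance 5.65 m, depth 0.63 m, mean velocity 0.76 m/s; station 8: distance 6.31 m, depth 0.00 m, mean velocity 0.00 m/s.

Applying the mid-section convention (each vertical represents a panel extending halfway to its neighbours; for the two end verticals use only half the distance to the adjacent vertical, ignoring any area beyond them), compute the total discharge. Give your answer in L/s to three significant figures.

w_2 = (2.51 − 0.00)/2 = 1.255 m; q_2 = 0.95 × 0.82 × 1.255 = 0.9776 m³/s
w_3 = (3.70 − 1.29)/2 = 1.205 m; q_3 = 1.04 × 1.03 × 1.205 = 1.291 m³/s
w_4 = (4.45 − 2.51)/2 = 0.97 m; q_4 = 0.75 × 0.76 × 0.97 = 0.5529 m³/s
w_5 = (4.89 − 3.70)/2 = 0.595 m; q_5 = 0.79 × 0.72 × 0.595 = 0.3384 m³/s
w_6 = (5.65 − 4.45)/2 = 0.6 m; q_6 = 0.76 × 0.73 × 0.6 = 0.3329 m³/s
w_7 = (6.31 − 4.89)/2 = 0.71 m; q_7 = 0.76 × 0.63 × 0.71 = 0.3399 m³/s
Stations 1, 8 contribute zero (depth or velocity is 0).
Q = Σ qᵢ = 3.833 m³/s
= 3.833 × 1000 = 3833 L/s

3830 L/s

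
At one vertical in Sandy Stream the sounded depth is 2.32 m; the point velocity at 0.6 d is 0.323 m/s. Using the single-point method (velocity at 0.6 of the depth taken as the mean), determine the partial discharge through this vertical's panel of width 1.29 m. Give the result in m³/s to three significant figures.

v̄ = v₀.₆ = 0.323 m/s
q = v̄ × d × w = 0.3230 × 2.32 × 1.29 = 0.9667 m³/s

0.967 m³/s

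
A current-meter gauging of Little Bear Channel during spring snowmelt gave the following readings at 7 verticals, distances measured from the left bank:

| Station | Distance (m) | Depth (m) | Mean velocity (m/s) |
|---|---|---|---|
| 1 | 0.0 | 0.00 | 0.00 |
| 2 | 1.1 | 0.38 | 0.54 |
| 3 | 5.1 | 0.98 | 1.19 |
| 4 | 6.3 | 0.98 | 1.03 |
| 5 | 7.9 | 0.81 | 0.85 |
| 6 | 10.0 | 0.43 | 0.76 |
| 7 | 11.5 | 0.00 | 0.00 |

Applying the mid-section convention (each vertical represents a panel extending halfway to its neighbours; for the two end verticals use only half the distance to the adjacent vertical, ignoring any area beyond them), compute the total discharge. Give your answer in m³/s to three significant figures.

w_2 = (5.1 − 0.0)/2 = 2.55 m; q_2 = 0.54 × 0.38 × 2.55 = 0.5233 m³/s
w_3 = (6.3 − 1.1)/2 = 2.6 m; q_3 = 1.19 × 0.98 × 2.6 = 3.032 m³/s
w_4 = (7.9 − 5.1)/2 = 1.4 m; q_4 = 1.03 × 0.98 × 1.4 = 1.413 m³/s
w_5 = (10.0 − 6.3)/2 = 1.85 m; q_5 = 0.85 × 0.81 × 1.85 = 1.274 m³/s
w_6 = (11.5 − 7.9)/2 = 1.8 m; q_6 = 0.76 × 0.43 × 1.8 = 0.5882 m³/s
Stations 1, 7 contribute zero (depth or velocity is 0).
Q = Σ qᵢ = 6.831 m³/s

6.83 m³/s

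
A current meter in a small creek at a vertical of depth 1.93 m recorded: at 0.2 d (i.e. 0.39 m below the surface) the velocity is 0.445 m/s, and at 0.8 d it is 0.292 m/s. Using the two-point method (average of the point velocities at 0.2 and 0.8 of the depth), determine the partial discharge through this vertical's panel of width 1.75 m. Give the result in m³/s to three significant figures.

v̄ = (0.445 + 0.292) / 2 = 0.3685 m/s
q = v̄ × d × w = 0.3685 × 1.93 × 1.75 = 1.245 m³/s

1.24 m³/s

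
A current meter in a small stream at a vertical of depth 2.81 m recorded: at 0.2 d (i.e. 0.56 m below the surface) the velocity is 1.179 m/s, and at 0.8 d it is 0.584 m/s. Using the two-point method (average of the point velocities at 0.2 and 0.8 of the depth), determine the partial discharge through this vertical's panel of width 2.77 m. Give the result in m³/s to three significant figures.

v̄ = (1.179 + 0.584) / 2 = 0.8815 m/s
q = v̄ × d × w = 0.8815 × 2.81 × 2.77 = 6.861 m³/s

6.86 m³/s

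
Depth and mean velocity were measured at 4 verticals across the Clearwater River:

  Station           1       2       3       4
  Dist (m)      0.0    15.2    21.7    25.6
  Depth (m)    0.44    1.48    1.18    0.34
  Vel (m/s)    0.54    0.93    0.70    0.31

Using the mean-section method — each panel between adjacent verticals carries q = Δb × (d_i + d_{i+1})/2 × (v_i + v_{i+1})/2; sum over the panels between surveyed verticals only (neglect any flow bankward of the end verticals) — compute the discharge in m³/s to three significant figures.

Panel 1-2: Δb = 15.2 m, d̄ = (0.44+1.48)/2 = 0.96, v̄ = (0.54+0.93)/2 = 0.735 → q = 15.2×0.96×0.735 = 10.73 m³/s
Panel 2-3: Δb = 6.5 m, d̄ = (1.48+1.18)/2 = 1.33, v̄ = (0.93+0.70)/2 = 0.815 → q = 6.5×1.33×0.815 = 7.046 m³/s
Panel 3-4: Δb = 3.9 m, d̄ = (1.18+0.34)/2 = 0.76, v̄ = (0.70+0.31)/2 = 0.505 → q = 3.9×0.76×0.505 = 1.497 m³/s
Q = Σ q = 19.27 m³/s

19.3 m³/s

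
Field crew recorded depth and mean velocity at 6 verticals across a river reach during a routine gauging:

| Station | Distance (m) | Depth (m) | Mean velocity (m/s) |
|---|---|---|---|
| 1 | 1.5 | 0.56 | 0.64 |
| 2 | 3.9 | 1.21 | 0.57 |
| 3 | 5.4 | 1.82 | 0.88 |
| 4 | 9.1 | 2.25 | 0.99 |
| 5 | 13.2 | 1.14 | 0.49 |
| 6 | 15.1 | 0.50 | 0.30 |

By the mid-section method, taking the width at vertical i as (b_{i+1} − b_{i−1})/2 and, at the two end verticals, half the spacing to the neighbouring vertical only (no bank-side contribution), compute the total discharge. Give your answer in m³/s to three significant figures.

16.4 m³/s

w_1 = (3.9 − 1.5)/2 = 1.2 m; q_1 = 0.64 × 0.56 × 1.2 = 0.4301 m³/s
w_2 = (5.4 − 1.5)/2 = 1.95 m; q_2 = 0.57 × 1.21 × 1.95 = 1.345 m³/s
w_3 = (9.1 − 3.9)/2 = 2.6 m; q_3 = 0.88 × 1.82 × 2.6 = 4.164 m³/s
w_4 = (13.2 − 5.4)/2 = 3.9 m; q_4 = 0.99 × 2.25 × 3.9 = 8.687 m³/s
w_5 = (15.1 − 9.1)/2 = 3 m; q_5 = 0.49 × 1.14 × 3 = 1.676 m³/s
w_6 = (15.1 − 13.2)/2 = 0.95 m; q_6 = 0.30 × 0.50 × 0.95 = 0.1425 m³/s
Q = Σ qᵢ = 16.44 m³/s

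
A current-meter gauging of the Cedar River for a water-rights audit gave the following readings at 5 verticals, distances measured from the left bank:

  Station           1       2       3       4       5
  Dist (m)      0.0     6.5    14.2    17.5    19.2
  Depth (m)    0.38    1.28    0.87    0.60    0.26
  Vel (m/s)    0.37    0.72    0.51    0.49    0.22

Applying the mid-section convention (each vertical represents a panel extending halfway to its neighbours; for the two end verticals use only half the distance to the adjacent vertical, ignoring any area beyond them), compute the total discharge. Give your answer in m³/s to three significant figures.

w_1 = (6.5 − 0.0)/2 = 3.25 m; q_1 = 0.37 × 0.38 × 3.25 = 0.4570 m³/s
w_2 = (14.2 − 0.0)/2 = 7.1 m; q_2 = 0.72 × 1.28 × 7.1 = 6.543 m³/s
w_3 = (17.5 − 6.5)/2 = 5.5 m; q_3 = 0.51 × 0.87 × 5.5 = 2.440 m³/s
w_4 = (19.2 − 14.2)/2 = 2.5 m; q_4 = 0.49 × 0.60 × 2.5 = 0.7350 m³/s
w_5 = (19.2 − 17.5)/2 = 0.85 m; q_5 = 0.22 × 0.26 × 0.85 = 0.04862 m³/s
Q = Σ qᵢ = 10.22 m³/s

10.2 m³/s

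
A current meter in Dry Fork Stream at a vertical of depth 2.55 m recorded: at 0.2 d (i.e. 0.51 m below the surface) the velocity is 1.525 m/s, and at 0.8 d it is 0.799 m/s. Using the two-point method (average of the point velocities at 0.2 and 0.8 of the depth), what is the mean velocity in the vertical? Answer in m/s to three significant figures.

v̄ = (1.525 + 0.799) / 2 = 1.162 m/s

1.16 m/s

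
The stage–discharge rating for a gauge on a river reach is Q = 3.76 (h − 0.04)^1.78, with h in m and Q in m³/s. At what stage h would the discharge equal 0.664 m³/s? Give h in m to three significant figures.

h − h₀ = (Q/C)^(1/b) = (0.664/3.76)^(1/1.78) = 0.3775 m
h = 0.04 + 0.3775 = 0.4175 m

0.418 m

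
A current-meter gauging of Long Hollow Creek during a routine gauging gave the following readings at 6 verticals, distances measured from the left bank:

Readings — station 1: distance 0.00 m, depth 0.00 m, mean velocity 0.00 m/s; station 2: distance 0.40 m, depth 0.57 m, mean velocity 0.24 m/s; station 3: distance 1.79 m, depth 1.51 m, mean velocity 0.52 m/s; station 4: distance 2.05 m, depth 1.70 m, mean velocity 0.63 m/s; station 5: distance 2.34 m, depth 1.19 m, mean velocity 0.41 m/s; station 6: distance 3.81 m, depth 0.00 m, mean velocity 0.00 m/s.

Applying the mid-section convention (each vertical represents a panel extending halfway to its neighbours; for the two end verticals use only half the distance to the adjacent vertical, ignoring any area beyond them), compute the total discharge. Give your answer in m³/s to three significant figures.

1.49 m³/s

w_2 = (1.79 − 0.00)/2 = 0.895 m; q_2 = 0.24 × 0.57 × 0.895 = 0.1224 m³/s
w_3 = (2.05 − 0.40)/2 = 0.825 m; q_3 = 0.52 × 1.51 × 0.825 = 0.6478 m³/s
w_4 = (2.34 − 1.79)/2 = 0.275 m; q_4 = 0.63 × 1.70 × 0.275 = 0.2945 m³/s
w_5 = (3.81 − 2.05)/2 = 0.88 m; q_5 = 0.41 × 1.19 × 0.88 = 0.4294 m³/s
Stations 1, 6 contribute zero (depth or velocity is 0).
Q = Σ qᵢ = 1.494 m³/s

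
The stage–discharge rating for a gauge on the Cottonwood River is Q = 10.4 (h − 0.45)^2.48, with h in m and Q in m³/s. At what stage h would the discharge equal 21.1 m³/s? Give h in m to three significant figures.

1.78 m

h − h₀ = (Q/C)^(1/b) = (21.1/10.4)^(1/2.48) = 1.330 m
h = 0.45 + 1.330 = 1.780 m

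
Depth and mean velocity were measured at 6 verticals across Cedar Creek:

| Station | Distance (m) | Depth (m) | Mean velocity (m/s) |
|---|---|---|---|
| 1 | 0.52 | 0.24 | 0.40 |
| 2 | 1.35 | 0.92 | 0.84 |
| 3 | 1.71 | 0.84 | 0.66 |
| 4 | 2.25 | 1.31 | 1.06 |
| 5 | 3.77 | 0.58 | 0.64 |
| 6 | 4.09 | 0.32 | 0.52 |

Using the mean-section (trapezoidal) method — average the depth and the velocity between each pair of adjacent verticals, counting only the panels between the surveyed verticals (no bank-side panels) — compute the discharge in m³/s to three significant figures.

Panel 1-2: Δb = 0.83 m, d̄ = (0.24+0.92)/2 = 0.58, v̄ = (0.40+0.84)/2 = 0.62 → q = 0.83×0.58×0.62 = 0.2985 m³/s
Panel 2-3: Δb = 0.36 m, d̄ = (0.92+0.84)/2 = 0.88, v̄ = (0.84+0.66)/2 = 0.75 → q = 0.36×0.88×0.75 = 0.2376 m³/s
Panel 3-4: Δb = 0.54 m, d̄ = (0.84+1.31)/2 = 1.075, v̄ = (0.66+1.06)/2 = 0.86 → q = 0.54×1.075×0.86 = 0.4992 m³/s
Panel 4-5: Δb = 1.52 m, d̄ = (1.31+0.58)/2 = 0.945, v̄ = (1.06+0.64)/2 = 0.85 → q = 1.52×0.945×0.85 = 1.221 m³/s
Panel 5-6: Δb = 0.32 m, d̄ = (0.58+0.32)/2 = 0.45, v̄ = (0.64+0.52)/2 = 0.58 → q = 0.32×0.45×0.58 = 0.08352 m³/s
Q = Σ q = 2.340 m³/s

2.34 m³/s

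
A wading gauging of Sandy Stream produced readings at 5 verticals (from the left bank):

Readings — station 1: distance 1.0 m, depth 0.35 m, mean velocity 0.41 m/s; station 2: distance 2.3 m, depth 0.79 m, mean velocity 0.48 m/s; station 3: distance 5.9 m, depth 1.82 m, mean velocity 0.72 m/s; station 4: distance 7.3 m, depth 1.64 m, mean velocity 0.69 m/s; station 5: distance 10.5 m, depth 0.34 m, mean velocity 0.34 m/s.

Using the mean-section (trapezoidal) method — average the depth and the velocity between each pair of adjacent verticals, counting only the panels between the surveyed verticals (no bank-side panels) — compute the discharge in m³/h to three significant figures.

23400 m³/h

Panel 1-2: Δb = 1.3 m, d̄ = (0.35+0.79)/2 = 0.57, v̄ = (0.41+0.48)/2 = 0.445 → q = 1.3×0.57×0.445 = 0.3297 m³/s
Panel 2-3: Δb = 3.6 m, d̄ = (0.79+1.82)/2 = 1.305, v̄ = (0.48+0.72)/2 = 0.6 → q = 3.6×1.305×0.6 = 2.819 m³/s
Panel 3-4: Δb = 1.4 m, d̄ = (1.82+1.64)/2 = 1.73, v̄ = (0.72+0.69)/2 = 0.705 → q = 1.4×1.73×0.705 = 1.708 m³/s
Panel 4-5: Δb = 3.2 m, d̄ = (1.64+0.34)/2 = 0.99, v̄ = (0.69+0.34)/2 = 0.515 → q = 3.2×0.99×0.515 = 1.632 m³/s
Q = Σ q = 6.488 m³/s
= 6.488 × 3600 = 23360 m³/h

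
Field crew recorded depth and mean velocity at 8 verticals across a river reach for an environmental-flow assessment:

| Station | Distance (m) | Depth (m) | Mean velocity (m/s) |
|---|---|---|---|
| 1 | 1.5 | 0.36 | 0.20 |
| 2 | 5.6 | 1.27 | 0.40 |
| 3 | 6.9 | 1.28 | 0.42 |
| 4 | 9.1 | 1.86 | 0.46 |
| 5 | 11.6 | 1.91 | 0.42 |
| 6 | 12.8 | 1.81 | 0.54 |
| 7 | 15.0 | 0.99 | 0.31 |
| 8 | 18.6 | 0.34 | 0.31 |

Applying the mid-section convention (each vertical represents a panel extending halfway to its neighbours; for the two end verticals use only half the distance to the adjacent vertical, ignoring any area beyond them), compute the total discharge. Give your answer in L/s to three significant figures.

8700 L/s

w_1 = (5.6 − 1.5)/2 = 2.05 m; q_1 = 0.20 × 0.36 × 2.05 = 0.1476 m³/s
w_2 = (6.9 − 1.5)/2 = 2.7 m; q_2 = 0.40 × 1.27 × 2.7 = 1.372 m³/s
w_3 = (9.1 − 5.6)/2 = 1.75 m; q_3 = 0.42 × 1.28 × 1.75 = 0.9408 m³/s
w_4 = (11.6 − 6.9)/2 = 2.35 m; q_4 = 0.46 × 1.86 × 2.35 = 2.011 m³/s
w_5 = (12.8 − 9.1)/2 = 1.85 m; q_5 = 0.42 × 1.91 × 1.85 = 1.484 m³/s
w_6 = (15.0 − 11.6)/2 = 1.7 m; q_6 = 0.54 × 1.81 × 1.7 = 1.662 m³/s
w_7 = (18.6 − 12.8)/2 = 2.9 m; q_7 = 0.31 × 0.99 × 2.9 = 0.8900 m³/s
w_8 = (18.6 − 15.0)/2 = 1.8 m; q_8 = 0.31 × 0.34 × 1.8 = 0.1897 m³/s
Q = Σ qᵢ = 8.696 m³/s
= 8.696 × 1000 = 8696 L/s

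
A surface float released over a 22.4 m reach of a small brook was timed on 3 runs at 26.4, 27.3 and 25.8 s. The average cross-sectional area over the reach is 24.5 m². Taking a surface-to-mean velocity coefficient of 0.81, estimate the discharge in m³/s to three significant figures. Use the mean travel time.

16.8 m³/s

t̄ = (26.4 + 27.3 + 25.8) / 3 = 26.5 s
v_surface = L / t̄ = 22.4 / 26.5 = 0.8453 m/s
v_mean = 0.81 × 0.8453 = 0.6847 m/s
Q = A × v_mean = 24.5 × 0.6847 = 16.77 m³/s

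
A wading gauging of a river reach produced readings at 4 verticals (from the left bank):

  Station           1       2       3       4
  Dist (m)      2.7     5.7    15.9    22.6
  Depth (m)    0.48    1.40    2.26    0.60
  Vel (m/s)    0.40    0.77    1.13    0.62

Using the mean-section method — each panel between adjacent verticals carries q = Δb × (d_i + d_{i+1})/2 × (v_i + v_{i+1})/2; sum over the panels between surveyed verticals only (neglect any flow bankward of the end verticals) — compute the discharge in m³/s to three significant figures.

Panel 1-2: Δb = 3 m, d̄ = (0.48+1.40)/2 = 0.94, v̄ = (0.40+0.77)/2 = 0.585 → q = 3×0.94×0.585 = 1.650 m³/s
Panel 2-3: Δb = 10.2 m, d̄ = (1.40+2.26)/2 = 1.83, v̄ = (0.77+1.13)/2 = 0.95 → q = 10.2×1.83×0.95 = 17.73 m³/s
Panel 3-4: Δb = 6.7 m, d̄ = (2.26+0.60)/2 = 1.43, v̄ = (1.13+0.62)/2 = 0.875 → q = 6.7×1.43×0.875 = 8.383 m³/s
Q = Σ q = 27.77 m³/s

27.8 m³/s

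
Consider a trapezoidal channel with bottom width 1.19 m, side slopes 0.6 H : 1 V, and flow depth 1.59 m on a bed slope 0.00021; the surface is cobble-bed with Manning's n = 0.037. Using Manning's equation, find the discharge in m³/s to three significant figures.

1.05 m³/s

A = (b + z·y)·y = (1.19 + 0.6×1.59)×1.59 = 3.409 m²
P = b + 2y√(1+z²) = 1.19 + 2×1.59×√(1+0.6²) = 4.898 m
R = A/P = 3.409/4.898 = 0.6959 m
Q = (1/n)·A·R^(2/3)·S^(1/2) = (1/0.037) × 3.409 × 0.6959^(2/3) × 0.00021^(1/2) = 1.049 m³/s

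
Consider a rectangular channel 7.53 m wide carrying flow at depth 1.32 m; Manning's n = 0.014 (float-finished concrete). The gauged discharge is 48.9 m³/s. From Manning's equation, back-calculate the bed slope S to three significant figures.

0.00489

A = b·y = 7.53 × 1.32 = 9.940 m²
P = b + 2y = 7.53 + 2×1.32 = 10.17 m
R = A/P = 9.940/10.17 = 0.9773 m
S = (Q·n / (1·A·R^(2/3)))² = (48.9×0.014 / (1×9.940×0.9848))² = 0.004891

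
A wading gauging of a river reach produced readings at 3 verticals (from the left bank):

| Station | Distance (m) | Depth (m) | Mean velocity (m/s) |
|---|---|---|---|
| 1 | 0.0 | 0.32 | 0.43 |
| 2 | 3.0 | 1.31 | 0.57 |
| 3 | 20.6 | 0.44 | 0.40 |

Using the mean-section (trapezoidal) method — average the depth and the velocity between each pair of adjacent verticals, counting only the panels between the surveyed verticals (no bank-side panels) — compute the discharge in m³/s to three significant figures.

Panel 1-2: Δb = 3 m, d̄ = (0.32+1.31)/2 = 0.815, v̄ = (0.43+0.57)/2 = 0.5 → q = 3×0.815×0.5 = 1.223 m³/s
Panel 2-3: Δb = 17.6 m, d̄ = (1.31+0.44)/2 = 0.875, v̄ = (0.57+0.40)/2 = 0.485 → q = 17.6×0.875×0.485 = 7.469 m³/s
Q = Σ q = 8.692 m³/s

8.69 m³/s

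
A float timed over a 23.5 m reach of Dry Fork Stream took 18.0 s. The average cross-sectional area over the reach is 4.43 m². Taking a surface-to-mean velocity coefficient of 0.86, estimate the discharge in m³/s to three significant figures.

v_surface = L / t̄ = 23.5 / 18 = 1.306 m/s
v_mean = 0.86 × 1.306 = 1.123 m/s
Q = A × v_mean = 4.43 × 1.123 = 4.974 m³/s

4.97 m³/s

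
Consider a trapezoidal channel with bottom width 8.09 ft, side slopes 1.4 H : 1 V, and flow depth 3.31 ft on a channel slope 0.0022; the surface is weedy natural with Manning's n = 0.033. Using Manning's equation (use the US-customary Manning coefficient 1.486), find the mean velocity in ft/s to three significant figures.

A = (b + z·y)·y = (8.09 + 1.4×3.31)×3.31 = 42.12 ft²
P = b + 2y√(1+z²) = 8.09 + 2×3.31×√(1+1.4²) = 19.48 ft
R = A/P = 42.12/19.48 = 2.162 ft
Q = (1.486/n)·A·R^(2/3)·S^(1/2) = (1.486/0.033) × 42.12 × 2.162^(2/3) × 0.0022^(1/2) = 148.7 ft³/s
V = Q/A = 148.7/42.12 = 3.532 ft/s

3.53 ft/s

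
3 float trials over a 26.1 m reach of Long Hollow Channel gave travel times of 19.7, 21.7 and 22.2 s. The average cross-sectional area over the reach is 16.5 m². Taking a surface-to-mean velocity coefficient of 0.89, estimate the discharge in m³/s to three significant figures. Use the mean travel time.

18.1 m³/s

t̄ = (19.7 + 21.7 + 22.2) / 3 = 21.2 s
v_surface = L / t̄ = 26.1 / 21.2 = 1.231 m/s
v_mean = 0.89 × 1.231 = 1.096 m/s
Q = A × v_mean = 16.5 × 1.096 = 18.08 m³/s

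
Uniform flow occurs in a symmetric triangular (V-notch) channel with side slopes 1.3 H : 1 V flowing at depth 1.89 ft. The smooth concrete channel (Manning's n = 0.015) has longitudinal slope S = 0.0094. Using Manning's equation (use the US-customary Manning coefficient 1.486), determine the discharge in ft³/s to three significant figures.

A = z·y² = 1.3×1.89² = 4.644 ft²
P = 2y√(1+z²) = 2×1.89×√(1+1.3²) = 6.200 ft
R = A/P = 4.644/6.200 = 0.7490 ft
Q = (1.486/n)·A·R^(2/3)·S^(1/2) = (1.486/0.015) × 4.644 × 0.7490^(2/3) × 0.0094^(1/2) = 36.79 ft³/s

36.8 ft³/s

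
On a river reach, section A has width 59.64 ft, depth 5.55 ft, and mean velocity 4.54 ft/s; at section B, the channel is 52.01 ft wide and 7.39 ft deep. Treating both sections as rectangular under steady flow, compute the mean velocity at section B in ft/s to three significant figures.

Q = A₁V₁ = (59.64×5.55) × 4.54 = 1503 ft³/s
A₂ = 52.01 × 7.39 = 384.4 ft²
V₂ = Q/A₂ = 1503/384.4 = 3.910 ft/s

3.91 ft/s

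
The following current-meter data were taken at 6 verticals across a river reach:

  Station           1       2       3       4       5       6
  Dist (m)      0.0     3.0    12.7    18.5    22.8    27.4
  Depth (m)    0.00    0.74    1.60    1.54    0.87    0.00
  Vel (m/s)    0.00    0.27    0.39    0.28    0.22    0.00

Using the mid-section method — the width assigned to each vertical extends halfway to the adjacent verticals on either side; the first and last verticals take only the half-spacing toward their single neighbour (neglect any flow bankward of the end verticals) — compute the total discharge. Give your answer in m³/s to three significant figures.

9.13 m³/s

w_2 = (12.7 − 0.0)/2 = 6.35 m; q_2 = 0.27 × 0.74 × 6.35 = 1.269 m³/s
w_3 = (18.5 − 3.0)/2 = 7.75 m; q_3 = 0.39 × 1.60 × 7.75 = 4.836 m³/s
w_4 = (22.8 − 12.7)/2 = 5.05 m; q_4 = 0.28 × 1.54 × 5.05 = 2.178 m³/s
w_5 = (27.4 − 18.5)/2 = 4.45 m; q_5 = 0.22 × 0.87 × 4.45 = 0.8517 m³/s
Stations 1, 6 contribute zero (depth or velocity is 0).
Q = Σ qᵢ = 9.134 m³/s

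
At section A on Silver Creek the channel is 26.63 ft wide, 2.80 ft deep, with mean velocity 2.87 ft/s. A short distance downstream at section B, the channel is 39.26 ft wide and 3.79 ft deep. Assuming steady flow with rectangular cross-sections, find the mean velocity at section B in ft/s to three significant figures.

Q = A₁V₁ = (26.63×2.80) × 2.87 = 214.0 ft³/s
A₂ = 39.26 × 3.79 = 148.8 ft²
V₂ = Q/A₂ = 214.0/148.8 = 1.438 ft/s

1.44 ft/s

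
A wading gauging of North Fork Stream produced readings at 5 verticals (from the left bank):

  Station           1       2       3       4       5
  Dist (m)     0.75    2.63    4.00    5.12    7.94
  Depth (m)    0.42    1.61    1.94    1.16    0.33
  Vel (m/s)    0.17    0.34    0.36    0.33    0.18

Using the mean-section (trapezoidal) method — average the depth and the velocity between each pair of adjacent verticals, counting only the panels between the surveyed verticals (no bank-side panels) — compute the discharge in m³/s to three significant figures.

2.47 m³/s

Panel 1-2: Δb = 1.88 m, d̄ = (0.42+1.61)/2 = 1.015, v̄ = (0.17+0.34)/2 = 0.255 → q = 1.88×1.015×0.255 = 0.4866 m³/s
Panel 2-3: Δb = 1.37 m, d̄ = (1.61+1.94)/2 = 1.775, v̄ = (0.34+0.36)/2 = 0.35 → q = 1.37×1.775×0.35 = 0.8511 m³/s
Panel 3-4: Δb = 1.12 m, d̄ = (1.94+1.16)/2 = 1.55, v̄ = (0.36+0.33)/2 = 0.345 → q = 1.12×1.55×0.345 = 0.5989 m³/s
Panel 4-5: Δb = 2.82 m, d̄ = (1.16+0.33)/2 = 0.745, v̄ = (0.33+0.18)/2 = 0.255 → q = 2.82×0.745×0.255 = 0.5357 m³/s
Q = Σ q = 2.472 m³/s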